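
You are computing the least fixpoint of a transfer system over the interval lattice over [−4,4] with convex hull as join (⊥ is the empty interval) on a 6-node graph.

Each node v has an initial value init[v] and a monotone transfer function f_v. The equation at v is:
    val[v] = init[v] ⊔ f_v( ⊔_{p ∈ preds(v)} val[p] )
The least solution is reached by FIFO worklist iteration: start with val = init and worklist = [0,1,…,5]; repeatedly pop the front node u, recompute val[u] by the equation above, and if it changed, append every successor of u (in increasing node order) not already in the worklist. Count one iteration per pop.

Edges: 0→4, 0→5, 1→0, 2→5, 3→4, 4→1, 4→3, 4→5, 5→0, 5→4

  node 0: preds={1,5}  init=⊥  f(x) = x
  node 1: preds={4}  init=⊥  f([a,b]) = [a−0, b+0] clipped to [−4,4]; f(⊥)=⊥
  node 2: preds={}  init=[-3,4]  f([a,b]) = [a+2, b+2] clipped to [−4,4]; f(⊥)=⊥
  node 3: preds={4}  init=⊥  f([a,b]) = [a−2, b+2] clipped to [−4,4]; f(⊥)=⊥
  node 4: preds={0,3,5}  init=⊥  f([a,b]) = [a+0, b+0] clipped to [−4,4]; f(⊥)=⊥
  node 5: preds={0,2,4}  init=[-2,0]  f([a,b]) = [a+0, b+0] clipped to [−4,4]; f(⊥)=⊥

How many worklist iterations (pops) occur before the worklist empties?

Worklist (16 pops):
  #1 pop 0: in=[-2,0] → [-2,0] (was ⊥); enqueue []
  #2 pop 1: in=⊥ → ⊥ (no change)
  #3 pop 2: in=⊥ → [-3,4] (no change)
  #4 pop 3: in=⊥ → ⊥ (no change)
  #5 pop 4: in=[-2,0] → [-2,0] (was ⊥); enqueue [1,3]
  #6 pop 5: in=[-3,4] → [-3,4] (was [-2,0]); enqueue [0,4]
  #7 pop 1: in=[-2,0] → [-2,0] (was ⊥); enqueue []
  #8 pop 3: in=[-2,0] → [-4,2] (was ⊥); enqueue []
  #9 pop 0: in=[-3,4] → [-3,4] (was [-2,0]); enqueue [5]
  #10 pop 4: in=[-4,4] → [-4,4] (was [-2,0]); enqueue [1,3]
  #11 pop 5: in=[-4,4] → [-4,4] (was [-3,4]); enqueue [0,4]
  #12 pop 1: in=[-4,4] → [-4,4] (was [-2,0]); enqueue []
  #13 pop 3: in=[-4,4] → [-4,4] (was [-4,2]); enqueue []
  #14 pop 0: in=[-4,4] → [-4,4] (was [-3,4]); enqueue [5]
  #15 pop 4: in=[-4,4] → [-4,4] (no change)
  #16 pop 5: in=[-4,4] → [-4,4] (no change)

Fixpoint:
  val[0] = [-4,4]
  val[1] = [-4,4]
  val[2] = [-3,4]
  val[3] = [-4,4]
  val[4] = [-4,4]
  val[5] = [-4,4]

16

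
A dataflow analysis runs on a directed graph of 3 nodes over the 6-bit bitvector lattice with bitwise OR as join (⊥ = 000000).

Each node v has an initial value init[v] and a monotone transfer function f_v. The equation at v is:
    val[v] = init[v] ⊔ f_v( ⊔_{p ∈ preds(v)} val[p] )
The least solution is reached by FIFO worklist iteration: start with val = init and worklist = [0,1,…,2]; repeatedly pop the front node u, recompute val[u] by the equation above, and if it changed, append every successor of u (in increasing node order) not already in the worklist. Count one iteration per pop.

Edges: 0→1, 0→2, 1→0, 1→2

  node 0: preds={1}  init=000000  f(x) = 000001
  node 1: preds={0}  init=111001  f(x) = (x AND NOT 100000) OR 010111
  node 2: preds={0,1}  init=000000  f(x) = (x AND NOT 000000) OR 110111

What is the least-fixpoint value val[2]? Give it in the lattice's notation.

Trace (4 dequeues):
  [1] u=0 | in 111001 | out 000001 | prev 000000 | push {}
  [2] u=1 | in 000001 | out 111111 | prev 111001 | push {0}
  [3] u=2 | in 111111 | out 111111 | prev 000000 | push {}
  [4] u=0 | in 111111 | out 000001 | ==

Converged values:
  [0] 000001
  [1] 111111
  [2] 111111

111111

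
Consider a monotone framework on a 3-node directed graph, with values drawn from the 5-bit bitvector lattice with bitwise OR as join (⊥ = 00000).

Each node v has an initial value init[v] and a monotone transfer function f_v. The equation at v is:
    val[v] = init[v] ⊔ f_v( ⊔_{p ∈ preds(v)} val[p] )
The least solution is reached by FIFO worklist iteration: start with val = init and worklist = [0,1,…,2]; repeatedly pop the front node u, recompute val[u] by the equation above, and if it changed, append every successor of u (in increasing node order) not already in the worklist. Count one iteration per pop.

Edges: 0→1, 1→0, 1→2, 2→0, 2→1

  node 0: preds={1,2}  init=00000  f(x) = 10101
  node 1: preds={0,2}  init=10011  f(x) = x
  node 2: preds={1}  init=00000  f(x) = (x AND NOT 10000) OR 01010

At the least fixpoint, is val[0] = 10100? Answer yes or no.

Iteration log — 7 steps:
  step 1. node 0  ⊔preds=10011  new=10101  old=00000  +wl: 
  step 2. node 1  ⊔preds=10101  new=10111  old=10011  +wl: 0
  step 3. node 2  ⊔preds=10111  new=01111  old=00000  +wl: 1
  step 4. node 0  ⊔preds=11111  new=10101  stable
  step 5. node 1  ⊔preds=11111  new=11111  old=10111  +wl: 0,2
  step 6. node 0  ⊔preds=11111  new=10101  stable
  step 7. node 2  ⊔preds=11111  new=01111  stable

Least fixpoint reached:
  node 0: 10101
  node 1: 11111
  node 2: 01111

no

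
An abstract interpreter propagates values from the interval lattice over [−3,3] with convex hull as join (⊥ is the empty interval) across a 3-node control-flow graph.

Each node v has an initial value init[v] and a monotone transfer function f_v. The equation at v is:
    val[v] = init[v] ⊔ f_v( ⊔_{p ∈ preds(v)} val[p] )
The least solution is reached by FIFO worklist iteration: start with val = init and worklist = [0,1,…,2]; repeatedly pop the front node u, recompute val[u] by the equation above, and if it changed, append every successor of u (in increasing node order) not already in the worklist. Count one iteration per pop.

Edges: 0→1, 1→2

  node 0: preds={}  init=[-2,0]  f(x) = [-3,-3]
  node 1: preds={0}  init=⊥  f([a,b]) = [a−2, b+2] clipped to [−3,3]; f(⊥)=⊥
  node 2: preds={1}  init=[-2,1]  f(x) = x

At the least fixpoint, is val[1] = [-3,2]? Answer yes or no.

yes

Worklist (3 pops):
  #1 pop 0: in=⊥ → [-3,0] (was [-2,0]); enqueue []
  #2 pop 1: in=[-3,0] → [-3,2] (was ⊥); enqueue []
  #3 pop 2: in=[-3,2] → [-3,2] (was [-2,1]); enqueue []

Fixpoint:
  val[0] = [-3,0]
  val[1] = [-3,2]
  val[2] = [-3,2]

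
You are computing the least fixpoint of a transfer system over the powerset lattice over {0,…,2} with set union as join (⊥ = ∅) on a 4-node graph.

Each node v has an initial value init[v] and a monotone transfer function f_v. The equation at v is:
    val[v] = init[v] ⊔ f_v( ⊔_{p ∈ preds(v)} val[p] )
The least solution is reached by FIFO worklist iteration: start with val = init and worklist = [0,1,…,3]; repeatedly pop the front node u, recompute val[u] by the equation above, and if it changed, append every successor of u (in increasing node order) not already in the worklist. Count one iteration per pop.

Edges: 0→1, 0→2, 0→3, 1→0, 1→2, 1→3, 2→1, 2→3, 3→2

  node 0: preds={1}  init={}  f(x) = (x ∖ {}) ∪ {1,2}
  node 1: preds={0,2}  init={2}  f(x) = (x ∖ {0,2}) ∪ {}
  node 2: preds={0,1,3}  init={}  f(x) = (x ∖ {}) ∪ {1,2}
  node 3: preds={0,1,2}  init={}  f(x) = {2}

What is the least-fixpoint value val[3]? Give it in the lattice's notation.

Worklist (7 pops):
  #1 pop 0: in={2} → {1,2} (was {}); enqueue []
  #2 pop 1: in={1,2} → {1,2} (was {2}); enqueue [0]
  #3 pop 2: in={1,2} → {1,2} (was {}); enqueue [1]
  #4 pop 3: in={1,2} → {2} (was {}); enqueue [2]
  #5 pop 0: in={1,2} → {1,2} (no change)
  #6 pop 1: in={1,2} → {1,2} (no change)
  #7 pop 2: in={1,2} → {1,2} (no change)

Fixpoint:
  val[0] = {1,2}
  val[1] = {1,2}
  val[2] = {1,2}
  val[3] = {2}

{2}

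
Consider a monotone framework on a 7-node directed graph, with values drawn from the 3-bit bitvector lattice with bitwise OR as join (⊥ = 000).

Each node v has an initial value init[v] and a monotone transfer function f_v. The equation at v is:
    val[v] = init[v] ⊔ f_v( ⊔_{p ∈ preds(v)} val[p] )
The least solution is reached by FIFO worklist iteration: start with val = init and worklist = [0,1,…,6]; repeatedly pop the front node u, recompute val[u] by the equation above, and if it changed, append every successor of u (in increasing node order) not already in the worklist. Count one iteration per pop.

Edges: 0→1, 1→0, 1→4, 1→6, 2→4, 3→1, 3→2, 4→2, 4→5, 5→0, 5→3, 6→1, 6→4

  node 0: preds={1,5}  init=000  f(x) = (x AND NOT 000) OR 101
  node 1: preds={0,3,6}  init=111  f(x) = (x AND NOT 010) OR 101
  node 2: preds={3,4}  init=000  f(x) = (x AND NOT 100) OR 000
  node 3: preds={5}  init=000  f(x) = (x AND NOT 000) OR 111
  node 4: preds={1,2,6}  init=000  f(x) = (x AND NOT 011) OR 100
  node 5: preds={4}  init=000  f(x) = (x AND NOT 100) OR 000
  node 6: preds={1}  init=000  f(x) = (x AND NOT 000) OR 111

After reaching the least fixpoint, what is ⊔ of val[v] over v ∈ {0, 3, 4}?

Trace (10 dequeues):
  [1] u=0 | in 111 | out 111 | prev 000 | push {}
  [2] u=1 | in 111 | out 111 | ==
  [3] u=2 | in 000 | out 000 | ==
  [4] u=3 | in 000 | out 111 | prev 000 | push {1,2}
  [5] u=4 | in 111 | out 100 | prev 000 | push {}
  [6] u=5 | in 100 | out 000 | ==
  [7] u=6 | in 111 | out 111 | prev 000 | push {4}
  [8] u=1 | in 111 | out 111 | ==
  [9] u=2 | in 111 | out 011 | prev 000 | push {}
  [10] u=4 | in 111 | out 100 | ==

Converged values:
  [0] 111
  [1] 111
  [2] 011
  [3] 111
  [4] 100
  [5] 000
  [6] 111

111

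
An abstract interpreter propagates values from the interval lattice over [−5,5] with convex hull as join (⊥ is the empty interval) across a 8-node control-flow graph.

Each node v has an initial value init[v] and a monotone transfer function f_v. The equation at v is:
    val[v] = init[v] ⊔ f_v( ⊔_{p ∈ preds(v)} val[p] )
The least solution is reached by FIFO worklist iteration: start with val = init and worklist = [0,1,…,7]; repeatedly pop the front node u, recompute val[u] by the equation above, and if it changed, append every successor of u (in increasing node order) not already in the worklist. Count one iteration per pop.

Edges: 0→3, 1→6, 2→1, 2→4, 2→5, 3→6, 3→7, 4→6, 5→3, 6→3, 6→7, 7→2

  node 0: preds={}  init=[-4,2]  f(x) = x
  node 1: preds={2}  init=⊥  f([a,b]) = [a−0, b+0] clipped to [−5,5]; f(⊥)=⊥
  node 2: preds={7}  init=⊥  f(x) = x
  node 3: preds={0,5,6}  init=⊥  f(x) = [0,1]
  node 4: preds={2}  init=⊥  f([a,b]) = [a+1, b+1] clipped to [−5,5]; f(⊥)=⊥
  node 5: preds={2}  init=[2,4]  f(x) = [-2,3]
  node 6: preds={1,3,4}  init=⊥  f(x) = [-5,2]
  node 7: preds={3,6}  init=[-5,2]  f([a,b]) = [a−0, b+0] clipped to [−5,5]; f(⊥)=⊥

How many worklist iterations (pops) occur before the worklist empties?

11

Trace (11 dequeues):
  [1] u=0 | in ⊥ | out [-4,2] | ==
  [2] u=1 | in ⊥ | out ⊥ | ==
  [3] u=2 | in [-5,2] | out [-5,2] | prev ⊥ | push {1}
  [4] u=3 | in [-4,4] | out [0,1] | prev ⊥ | push {}
  [5] u=4 | in [-5,2] | out [-4,3] | prev ⊥ | push {}
  [6] u=5 | in [-5,2] | out [-2,4] | prev [2,4] | push {3}
  [7] u=6 | in [-4,3] | out [-5,2] | prev ⊥ | push {}
  [8] u=7 | in [-5,2] | out [-5,2] | ==
  [9] u=1 | in [-5,2] | out [-5,2] | prev ⊥ | push {6}
  [10] u=3 | in [-5,4] | out [0,1] | ==
  [11] u=6 | in [-5,3] | out [-5,2] | ==

Converged values:
  [0] [-4,2]
  [1] [-5,2]
  [2] [-5,2]
  [3] [0,1]
  [4] [-4,3]
  [5] [-2,4]
  [6] [-5,2]
  [7] [-5,2]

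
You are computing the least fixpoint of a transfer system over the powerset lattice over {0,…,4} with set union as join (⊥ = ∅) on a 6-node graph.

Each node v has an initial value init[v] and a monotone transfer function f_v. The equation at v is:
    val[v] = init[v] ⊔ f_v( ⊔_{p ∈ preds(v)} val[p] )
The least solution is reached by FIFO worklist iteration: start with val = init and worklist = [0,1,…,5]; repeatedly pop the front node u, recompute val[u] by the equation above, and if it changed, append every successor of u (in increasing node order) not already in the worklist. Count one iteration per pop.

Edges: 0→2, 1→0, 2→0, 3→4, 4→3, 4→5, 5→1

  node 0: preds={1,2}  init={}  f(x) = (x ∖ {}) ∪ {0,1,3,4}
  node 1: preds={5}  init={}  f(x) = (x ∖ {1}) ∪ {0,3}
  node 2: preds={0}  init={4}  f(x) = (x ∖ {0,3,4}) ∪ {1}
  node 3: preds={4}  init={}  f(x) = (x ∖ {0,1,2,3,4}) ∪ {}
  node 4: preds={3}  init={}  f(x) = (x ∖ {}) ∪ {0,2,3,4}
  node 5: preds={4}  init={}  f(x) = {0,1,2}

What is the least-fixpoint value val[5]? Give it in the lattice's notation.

{0,1,2}

Iteration log — 12 steps:
  step 1. node 0  ⊔preds={4}  new={0,1,3,4}  old={}  +wl: 
  step 2. node 1  ⊔preds={}  new={0,3}  old={}  +wl: 0
  step 3. node 2  ⊔preds={0,1,3,4}  new={1,4}  old={4}  +wl: 
  step 4. node 3  ⊔preds={}  new={}  stable
  step 5. node 4  ⊔preds={}  new={0,2,3,4}  old={}  +wl: 3
  step 6. node 5  ⊔preds={0,2,3,4}  new={0,1,2}  old={}  +wl: 1
  step 7. node 0  ⊔preds={0,1,3,4}  new={0,1,3,4}  stable
  step 8. node 3  ⊔preds={0,2,3,4}  new={}  stable
  step 9. node 1  ⊔preds={0,1,2}  new={0,2,3}  old={0,3}  +wl: 0
  step 10. node 0  ⊔preds={0,1,2,3,4}  new={0,1,2,3,4}  old={0,1,3,4}  +wl: 2
  step 11. node 2  ⊔preds={0,1,2,3,4}  new={1,2,4}  old={1,4}  +wl: 0
  step 12. node 0  ⊔preds={0,1,2,3,4}  new={0,1,2,3,4}  stable

Least fixpoint reached:
  node 0: {0,1,2,3,4}
  node 1: {0,2,3}
  node 2: {1,2,4}
  node 3: {}
  node 4: {0,2,3,4}
  node 5: {0,1,2}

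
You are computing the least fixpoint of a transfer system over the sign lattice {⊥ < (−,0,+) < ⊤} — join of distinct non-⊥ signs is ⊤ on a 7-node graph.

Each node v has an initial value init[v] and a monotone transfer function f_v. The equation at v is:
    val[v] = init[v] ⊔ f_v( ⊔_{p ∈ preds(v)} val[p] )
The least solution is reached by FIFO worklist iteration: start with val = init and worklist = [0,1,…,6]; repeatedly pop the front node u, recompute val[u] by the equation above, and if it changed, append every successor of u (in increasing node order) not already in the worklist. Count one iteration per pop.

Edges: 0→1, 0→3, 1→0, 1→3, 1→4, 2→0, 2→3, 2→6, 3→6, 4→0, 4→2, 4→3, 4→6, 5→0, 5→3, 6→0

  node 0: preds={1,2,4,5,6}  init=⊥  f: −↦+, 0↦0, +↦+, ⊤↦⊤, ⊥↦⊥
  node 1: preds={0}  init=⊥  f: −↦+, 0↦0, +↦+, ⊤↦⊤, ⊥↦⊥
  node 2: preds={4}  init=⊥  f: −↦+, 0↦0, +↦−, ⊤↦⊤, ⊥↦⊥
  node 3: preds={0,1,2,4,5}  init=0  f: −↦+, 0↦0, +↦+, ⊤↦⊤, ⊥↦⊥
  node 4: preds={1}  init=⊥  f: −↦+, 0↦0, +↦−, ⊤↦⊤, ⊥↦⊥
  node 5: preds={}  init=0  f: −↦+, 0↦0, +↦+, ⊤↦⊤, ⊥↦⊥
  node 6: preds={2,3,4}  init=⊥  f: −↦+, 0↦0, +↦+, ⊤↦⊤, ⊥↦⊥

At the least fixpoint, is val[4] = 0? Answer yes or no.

yes

Trace (12 dequeues):
  [1] u=0 | in 0 | out 0 | prev ⊥ | push {}
  [2] u=1 | in 0 | out 0 | prev ⊥ | push {0}
  [3] u=2 | in ⊥ | out ⊥ | ==
  [4] u=3 | in 0 | out 0 | ==
  [5] u=4 | in 0 | out 0 | prev ⊥ | push {2,3}
  [6] u=5 | in ⊥ | out 0 | ==
  [7] u=6 | in 0 | out 0 | prev ⊥ | push {}
  [8] u=0 | in 0 | out 0 | ==
  [9] u=2 | in 0 | out 0 | prev ⊥ | push {0,6}
  [10] u=3 | in 0 | out 0 | ==
  [11] u=0 | in 0 | out 0 | ==
  [12] u=6 | in 0 | out 0 | ==

Converged values:
  [0] 0
  [1] 0
  [2] 0
  [3] 0
  [4] 0
  [5] 0
  [6] 0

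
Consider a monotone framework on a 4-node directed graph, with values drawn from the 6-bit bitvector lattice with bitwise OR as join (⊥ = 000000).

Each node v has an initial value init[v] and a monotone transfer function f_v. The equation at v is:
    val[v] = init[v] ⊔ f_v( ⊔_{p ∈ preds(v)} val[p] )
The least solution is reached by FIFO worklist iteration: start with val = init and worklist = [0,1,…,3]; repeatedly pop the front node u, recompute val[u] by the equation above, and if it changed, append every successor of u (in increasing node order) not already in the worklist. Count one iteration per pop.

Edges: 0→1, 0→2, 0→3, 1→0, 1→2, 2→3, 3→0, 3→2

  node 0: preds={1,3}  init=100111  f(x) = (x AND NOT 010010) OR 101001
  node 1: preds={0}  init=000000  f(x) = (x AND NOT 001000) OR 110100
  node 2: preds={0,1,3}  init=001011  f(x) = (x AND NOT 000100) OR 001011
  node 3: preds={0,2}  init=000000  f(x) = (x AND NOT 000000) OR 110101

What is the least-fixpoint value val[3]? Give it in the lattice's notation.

111111

Iteration log — 6 steps:
  step 1. node 0  ⊔preds=000000  new=101111  old=100111  +wl: 
  step 2. node 1  ⊔preds=101111  new=110111  old=000000  +wl: 0
  step 3. node 2  ⊔preds=111111  new=111011  old=001011  +wl: 
  step 4. node 3  ⊔preds=111111  new=111111  old=000000  +wl: 2
  step 5. node 0  ⊔preds=111111  new=101111  stable
  step 6. node 2  ⊔preds=111111  new=111011  stable

Least fixpoint reached:
  node 0: 101111
  node 1: 110111
  node 2: 111011
  node 3: 111111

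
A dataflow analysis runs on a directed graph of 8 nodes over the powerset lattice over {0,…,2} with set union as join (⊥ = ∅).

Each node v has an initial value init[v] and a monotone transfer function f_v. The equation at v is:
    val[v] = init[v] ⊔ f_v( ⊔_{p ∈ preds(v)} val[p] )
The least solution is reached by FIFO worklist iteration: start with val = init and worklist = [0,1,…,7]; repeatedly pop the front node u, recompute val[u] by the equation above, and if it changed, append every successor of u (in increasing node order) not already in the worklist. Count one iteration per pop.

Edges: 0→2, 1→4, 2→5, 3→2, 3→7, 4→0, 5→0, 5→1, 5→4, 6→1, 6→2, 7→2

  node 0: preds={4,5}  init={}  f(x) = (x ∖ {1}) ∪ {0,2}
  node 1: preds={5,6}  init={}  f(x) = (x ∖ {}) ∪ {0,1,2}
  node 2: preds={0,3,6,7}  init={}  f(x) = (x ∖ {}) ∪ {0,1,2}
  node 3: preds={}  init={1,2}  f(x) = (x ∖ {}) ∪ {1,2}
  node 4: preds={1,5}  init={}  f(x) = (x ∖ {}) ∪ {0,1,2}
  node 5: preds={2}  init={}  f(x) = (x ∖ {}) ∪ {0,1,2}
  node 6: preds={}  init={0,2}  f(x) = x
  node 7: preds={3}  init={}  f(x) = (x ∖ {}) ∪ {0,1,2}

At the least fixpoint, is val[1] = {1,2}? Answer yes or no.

no

Worklist (12 pops):
  #1 pop 0: in={} → {0,2} (was {}); enqueue []
  #2 pop 1: in={0,2} → {0,1,2} (was {}); enqueue []
  #3 pop 2: in={0,1,2} → {0,1,2} (was {}); enqueue []
  #4 pop 3: in={} → {1,2} (no change)
  #5 pop 4: in={0,1,2} → {0,1,2} (was {}); enqueue [0]
  #6 pop 5: in={0,1,2} → {0,1,2} (was {}); enqueue [1,4]
  #7 pop 6: in={} → {0,2} (no change)
  #8 pop 7: in={1,2} → {0,1,2} (was {}); enqueue [2]
  #9 pop 0: in={0,1,2} → {0,2} (no change)
  #10 pop 1: in={0,1,2} → {0,1,2} (no change)
  #11 pop 4: in={0,1,2} → {0,1,2} (no change)
  #12 pop 2: in={0,1,2} → {0,1,2} (no change)

Fixpoint:
  val[0] = {0,2}
  val[1] = {0,1,2}
  val[2] = {0,1,2}
  val[3] = {1,2}
  val[4] = {0,1,2}
  val[5] = {0,1,2}
  val[6] = {0,2}
  val[7] = {0,1,2}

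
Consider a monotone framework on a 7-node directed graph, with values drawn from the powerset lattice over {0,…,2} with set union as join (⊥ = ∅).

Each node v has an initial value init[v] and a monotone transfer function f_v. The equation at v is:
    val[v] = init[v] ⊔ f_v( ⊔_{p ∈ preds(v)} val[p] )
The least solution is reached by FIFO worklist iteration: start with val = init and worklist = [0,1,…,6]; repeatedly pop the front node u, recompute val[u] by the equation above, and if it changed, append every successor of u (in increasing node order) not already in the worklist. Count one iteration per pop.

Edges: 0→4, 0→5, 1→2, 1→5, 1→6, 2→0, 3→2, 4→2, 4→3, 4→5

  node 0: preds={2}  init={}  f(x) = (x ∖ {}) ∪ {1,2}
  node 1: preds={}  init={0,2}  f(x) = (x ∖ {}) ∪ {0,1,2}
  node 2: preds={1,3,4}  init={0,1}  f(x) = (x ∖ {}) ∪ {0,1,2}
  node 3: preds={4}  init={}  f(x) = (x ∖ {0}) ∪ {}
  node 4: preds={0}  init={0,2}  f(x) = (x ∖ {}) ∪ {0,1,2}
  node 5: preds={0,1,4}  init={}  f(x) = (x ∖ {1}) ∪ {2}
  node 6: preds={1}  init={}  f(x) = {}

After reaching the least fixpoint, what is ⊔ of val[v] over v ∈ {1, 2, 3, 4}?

Trace (11 dequeues):
  [1] u=0 | in {0,1} | out {0,1,2} | prev {} | push {}
  [2] u=1 | in {} | out {0,1,2} | prev {0,2} | push {}
  [3] u=2 | in {0,1,2} | out {0,1,2} | prev {0,1} | push {0}
  [4] u=3 | in {0,2} | out {2} | prev {} | push {2}
  [5] u=4 | in {0,1,2} | out {0,1,2} | prev {0,2} | push {3}
  [6] u=5 | in {0,1,2} | out {0,2} | prev {} | push {}
  [7] u=6 | in {0,1,2} | out {} | ==
  [8] u=0 | in {0,1,2} | out {0,1,2} | ==
  [9] u=2 | in {0,1,2} | out {0,1,2} | ==
  [10] u=3 | in {0,1,2} | out {1,2} | prev {2} | push {2}
  [11] u=2 | in {0,1,2} | out {0,1,2} | ==

Converged values:
  [0] {0,1,2}
  [1] {0,1,2}
  [2] {0,1,2}
  [3] {1,2}
  [4] {0,1,2}
  [5] {0,2}
  [6] {}

{0,1,2}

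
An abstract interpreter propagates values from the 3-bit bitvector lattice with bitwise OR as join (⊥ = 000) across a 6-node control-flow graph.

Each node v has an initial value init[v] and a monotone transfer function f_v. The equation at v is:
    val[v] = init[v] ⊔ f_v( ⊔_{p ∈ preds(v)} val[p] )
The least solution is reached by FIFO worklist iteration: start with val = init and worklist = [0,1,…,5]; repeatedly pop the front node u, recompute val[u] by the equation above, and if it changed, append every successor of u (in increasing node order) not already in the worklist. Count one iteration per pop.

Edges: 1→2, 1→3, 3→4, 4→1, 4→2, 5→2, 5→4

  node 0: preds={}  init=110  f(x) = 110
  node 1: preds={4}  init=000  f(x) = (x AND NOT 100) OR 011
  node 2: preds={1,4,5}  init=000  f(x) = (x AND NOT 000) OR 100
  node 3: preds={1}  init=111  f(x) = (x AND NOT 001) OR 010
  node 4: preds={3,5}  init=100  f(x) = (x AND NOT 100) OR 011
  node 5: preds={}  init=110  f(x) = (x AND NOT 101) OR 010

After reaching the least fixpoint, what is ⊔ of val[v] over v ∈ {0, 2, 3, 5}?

111

Trace (8 dequeues):
  [1] u=0 | in 000 | out 110 | ==
  [2] u=1 | in 100 | out 011 | prev 000 | push {}
  [3] u=2 | in 111 | out 111 | prev 000 | push {}
  [4] u=3 | in 011 | out 111 | ==
  [5] u=4 | in 111 | out 111 | prev 100 | push {1,2}
  [6] u=5 | in 000 | out 110 | ==
  [7] u=1 | in 111 | out 011 | ==
  [8] u=2 | in 111 | out 111 | ==

Converged values:
  [0] 110
  [1] 011
  [2] 111
  [3] 111
  [4] 111
  [5] 110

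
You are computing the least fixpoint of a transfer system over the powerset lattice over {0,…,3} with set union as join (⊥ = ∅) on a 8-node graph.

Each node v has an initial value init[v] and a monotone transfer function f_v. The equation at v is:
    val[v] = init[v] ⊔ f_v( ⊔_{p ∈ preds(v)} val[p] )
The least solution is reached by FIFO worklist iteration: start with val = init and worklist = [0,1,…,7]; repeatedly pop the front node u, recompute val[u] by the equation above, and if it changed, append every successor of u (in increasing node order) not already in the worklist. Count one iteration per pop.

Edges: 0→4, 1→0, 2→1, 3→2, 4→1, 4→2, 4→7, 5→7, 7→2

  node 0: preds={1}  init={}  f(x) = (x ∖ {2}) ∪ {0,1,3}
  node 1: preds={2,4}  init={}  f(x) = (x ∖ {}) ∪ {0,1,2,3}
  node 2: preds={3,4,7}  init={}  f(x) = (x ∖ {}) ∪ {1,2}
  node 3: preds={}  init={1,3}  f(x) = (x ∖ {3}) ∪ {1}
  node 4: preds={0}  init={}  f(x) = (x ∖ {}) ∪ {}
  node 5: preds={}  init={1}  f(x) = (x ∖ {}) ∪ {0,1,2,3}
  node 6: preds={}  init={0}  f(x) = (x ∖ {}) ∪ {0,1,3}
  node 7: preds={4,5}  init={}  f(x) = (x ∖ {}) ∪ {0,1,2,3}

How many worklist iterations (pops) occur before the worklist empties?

12

Worklist (12 pops):
  #1 pop 0: in={} → {0,1,3} (was {}); enqueue []
  #2 pop 1: in={} → {0,1,2,3} (was {}); enqueue [0]
  #3 pop 2: in={1,3} → {1,2,3} (was {}); enqueue [1]
  #4 pop 3: in={} → {1,3} (no change)
  #5 pop 4: in={0,1,3} → {0,1,3} (was {}); enqueue [2]
  #6 pop 5: in={} → {0,1,2,3} (was {1}); enqueue []
  #7 pop 6: in={} → {0,1,3} (was {0}); enqueue []
  #8 pop 7: in={0,1,2,3} → {0,1,2,3} (was {}); enqueue []
  #9 pop 0: in={0,1,2,3} → {0,1,3} (no change)
  #10 pop 1: in={0,1,2,3} → {0,1,2,3} (no change)
  #11 pop 2: in={0,1,2,3} → {0,1,2,3} (was {1,2,3}); enqueue [1]
  #12 pop 1: in={0,1,2,3} → {0,1,2,3} (no change)

Fixpoint:
  val[0] = {0,1,3}
  val[1] = {0,1,2,3}
  val[2] = {0,1,2,3}
  val[3] = {1,3}
  val[4] = {0,1,3}
  val[5] = {0,1,2,3}
  val[6] = {0,1,3}
  val[7] = {0,1,2,3}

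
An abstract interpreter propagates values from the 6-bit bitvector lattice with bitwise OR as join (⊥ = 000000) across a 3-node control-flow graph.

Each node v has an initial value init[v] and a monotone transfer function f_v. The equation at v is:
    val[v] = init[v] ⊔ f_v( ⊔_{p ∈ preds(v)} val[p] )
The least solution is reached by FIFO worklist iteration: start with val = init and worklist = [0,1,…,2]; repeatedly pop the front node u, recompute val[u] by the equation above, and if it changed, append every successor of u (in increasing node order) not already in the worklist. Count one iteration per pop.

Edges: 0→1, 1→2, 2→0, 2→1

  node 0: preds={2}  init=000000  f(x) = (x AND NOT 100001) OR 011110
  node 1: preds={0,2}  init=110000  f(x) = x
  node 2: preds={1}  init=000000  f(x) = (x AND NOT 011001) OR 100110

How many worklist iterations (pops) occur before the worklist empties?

5

Worklist (5 pops):
  #1 pop 0: in=000000 → 011110 (was 000000); enqueue []
  #2 pop 1: in=011110 → 111110 (was 110000); enqueue []
  #3 pop 2: in=111110 → 100110 (was 000000); enqueue [0,1]
  #4 pop 0: in=100110 → 011110 (no change)
  #5 pop 1: in=111110 → 111110 (no change)

Fixpoint:
  val[0] = 011110
  val[1] = 111110
  val[2] = 100110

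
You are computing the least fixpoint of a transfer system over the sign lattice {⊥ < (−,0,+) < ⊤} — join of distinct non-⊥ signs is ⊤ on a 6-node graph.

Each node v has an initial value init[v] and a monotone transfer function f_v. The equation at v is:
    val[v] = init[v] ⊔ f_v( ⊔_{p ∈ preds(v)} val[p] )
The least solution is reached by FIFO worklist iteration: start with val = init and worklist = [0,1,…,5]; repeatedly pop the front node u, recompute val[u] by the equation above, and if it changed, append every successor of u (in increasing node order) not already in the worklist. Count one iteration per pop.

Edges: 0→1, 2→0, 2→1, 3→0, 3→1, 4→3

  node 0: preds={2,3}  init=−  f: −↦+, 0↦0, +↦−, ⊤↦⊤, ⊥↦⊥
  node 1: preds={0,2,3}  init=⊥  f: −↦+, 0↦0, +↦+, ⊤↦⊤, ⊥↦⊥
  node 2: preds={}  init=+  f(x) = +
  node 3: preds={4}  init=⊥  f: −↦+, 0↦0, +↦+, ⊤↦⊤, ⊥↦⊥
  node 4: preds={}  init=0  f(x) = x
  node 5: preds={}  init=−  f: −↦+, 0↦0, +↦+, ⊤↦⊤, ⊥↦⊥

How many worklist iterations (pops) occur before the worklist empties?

8

Iteration log — 8 steps:
  step 1. node 0  ⊔preds=+  new=−  stable
  step 2. node 1  ⊔preds=⊤  new=⊤  old=⊥  +wl: 
  step 3. node 2  ⊔preds=⊥  new=+  stable
  step 4. node 3  ⊔preds=0  new=0  old=⊥  +wl: 0,1
  step 5. node 4  ⊔preds=⊥  new=0  stable
  step 6. node 5  ⊔preds=⊥  new=−  stable
  step 7. node 0  ⊔preds=⊤  new=⊤  old=−  +wl: 
  step 8. node 1  ⊔preds=⊤  new=⊤  stable

Least fixpoint reached:
  node 0: ⊤
  node 1: ⊤
  node 2: +
  node 3: 0
  node 4: 0
  node 5: −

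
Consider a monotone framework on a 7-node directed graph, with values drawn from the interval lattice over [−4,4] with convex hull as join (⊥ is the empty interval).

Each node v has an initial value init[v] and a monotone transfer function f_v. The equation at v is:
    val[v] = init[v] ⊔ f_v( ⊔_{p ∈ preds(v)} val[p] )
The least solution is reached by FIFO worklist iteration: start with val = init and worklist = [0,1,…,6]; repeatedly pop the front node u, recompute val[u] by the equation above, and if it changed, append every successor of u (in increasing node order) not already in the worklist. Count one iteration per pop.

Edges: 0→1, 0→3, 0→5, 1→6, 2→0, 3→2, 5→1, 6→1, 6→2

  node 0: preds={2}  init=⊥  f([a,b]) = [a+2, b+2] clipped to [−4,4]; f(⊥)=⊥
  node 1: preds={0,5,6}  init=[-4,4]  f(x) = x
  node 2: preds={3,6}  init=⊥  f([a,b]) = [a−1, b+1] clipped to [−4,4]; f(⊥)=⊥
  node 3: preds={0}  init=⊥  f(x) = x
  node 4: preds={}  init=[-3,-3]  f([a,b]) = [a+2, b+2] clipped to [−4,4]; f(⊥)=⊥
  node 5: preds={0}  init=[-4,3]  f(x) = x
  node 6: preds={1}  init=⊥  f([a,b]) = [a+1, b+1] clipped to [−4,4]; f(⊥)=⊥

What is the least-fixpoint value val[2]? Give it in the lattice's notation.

Worklist (15 pops):
  #1 pop 0: in=⊥ → ⊥ (no change)
  #2 pop 1: in=[-4,3] → [-4,4] (no change)
  #3 pop 2: in=⊥ → ⊥ (no change)
  #4 pop 3: in=⊥ → ⊥ (no change)
  #5 pop 4: in=⊥ → [-3,-3] (no change)
  #6 pop 5: in=⊥ → [-4,3] (no change)
  #7 pop 6: in=[-4,4] → [-3,4] (was ⊥); enqueue [1,2]
  #8 pop 1: in=[-4,4] → [-4,4] (no change)
  #9 pop 2: in=[-3,4] → [-4,4] (was ⊥); enqueue [0]
  #10 pop 0: in=[-4,4] → [-2,4] (was ⊥); enqueue [1,3,5]
  #11 pop 1: in=[-4,4] → [-4,4] (no change)
  #12 pop 3: in=[-2,4] → [-2,4] (was ⊥); enqueue [2]
  #13 pop 5: in=[-2,4] → [-4,4] (was [-4,3]); enqueue [1]
  #14 pop 2: in=[-3,4] → [-4,4] (no change)
  #15 pop 1: in=[-4,4] → [-4,4] (no change)

Fixpoint:
  val[0] = [-2,4]
  val[1] = [-4,4]
  val[2] = [-4,4]
  val[3] = [-2,4]
  val[4] = [-3,-3]
  val[5] = [-4,4]
  val[6] = [-3,4]

[-4,4]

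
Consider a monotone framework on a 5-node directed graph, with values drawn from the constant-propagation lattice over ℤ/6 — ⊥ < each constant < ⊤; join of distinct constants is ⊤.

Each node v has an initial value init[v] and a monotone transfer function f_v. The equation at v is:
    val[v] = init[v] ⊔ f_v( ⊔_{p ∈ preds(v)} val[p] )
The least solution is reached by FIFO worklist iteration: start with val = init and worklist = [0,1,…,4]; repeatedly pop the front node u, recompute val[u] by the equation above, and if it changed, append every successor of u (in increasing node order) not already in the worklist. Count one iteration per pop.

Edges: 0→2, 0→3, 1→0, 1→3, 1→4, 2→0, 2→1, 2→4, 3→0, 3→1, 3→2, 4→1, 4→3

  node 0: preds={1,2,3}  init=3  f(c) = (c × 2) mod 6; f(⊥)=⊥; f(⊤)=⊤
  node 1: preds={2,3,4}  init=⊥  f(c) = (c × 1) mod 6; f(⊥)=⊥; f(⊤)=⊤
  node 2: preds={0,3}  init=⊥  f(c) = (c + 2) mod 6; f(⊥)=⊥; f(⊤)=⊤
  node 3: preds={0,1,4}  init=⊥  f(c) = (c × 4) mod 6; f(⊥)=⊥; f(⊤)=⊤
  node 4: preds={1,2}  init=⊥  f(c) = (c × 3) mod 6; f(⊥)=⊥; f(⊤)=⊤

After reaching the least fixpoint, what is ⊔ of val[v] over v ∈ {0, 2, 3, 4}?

Iteration log — 14 steps:
  step 1. node 0  ⊔preds=⊥  new=3  stable
  step 2. node 1  ⊔preds=⊥  new=⊥  stable
  step 3. node 2  ⊔preds=3  new=5  old=⊥  +wl: 0,1
  step 4. node 3  ⊔preds=3  new=0  old=⊥  +wl: 2
  step 5. node 4  ⊔preds=5  new=3  old=⊥  +wl: 3
  step 6. node 0  ⊔preds=⊤  new=⊤  old=3  +wl: 
  step 7. node 1  ⊔preds=⊤  new=⊤  old=⊥  +wl: 0,4
  step 8. node 2  ⊔preds=⊤  new=⊤  old=5  +wl: 1
  step 9. node 3  ⊔preds=⊤  new=⊤  old=0  +wl: 2
  step 10. node 0  ⊔preds=⊤  new=⊤  stable
  step 11. node 4  ⊔preds=⊤  new=⊤  old=3  +wl: 3
  step 12. node 1  ⊔preds=⊤  new=⊤  stable
  step 13. node 2  ⊔preds=⊤  new=⊤  stable
  step 14. node 3  ⊔preds=⊤  new=⊤  stable

Least fixpoint reached:
  node 0: ⊤
  node 1: ⊤
  node 2: ⊤
  node 3: ⊤
  node 4: ⊤

⊤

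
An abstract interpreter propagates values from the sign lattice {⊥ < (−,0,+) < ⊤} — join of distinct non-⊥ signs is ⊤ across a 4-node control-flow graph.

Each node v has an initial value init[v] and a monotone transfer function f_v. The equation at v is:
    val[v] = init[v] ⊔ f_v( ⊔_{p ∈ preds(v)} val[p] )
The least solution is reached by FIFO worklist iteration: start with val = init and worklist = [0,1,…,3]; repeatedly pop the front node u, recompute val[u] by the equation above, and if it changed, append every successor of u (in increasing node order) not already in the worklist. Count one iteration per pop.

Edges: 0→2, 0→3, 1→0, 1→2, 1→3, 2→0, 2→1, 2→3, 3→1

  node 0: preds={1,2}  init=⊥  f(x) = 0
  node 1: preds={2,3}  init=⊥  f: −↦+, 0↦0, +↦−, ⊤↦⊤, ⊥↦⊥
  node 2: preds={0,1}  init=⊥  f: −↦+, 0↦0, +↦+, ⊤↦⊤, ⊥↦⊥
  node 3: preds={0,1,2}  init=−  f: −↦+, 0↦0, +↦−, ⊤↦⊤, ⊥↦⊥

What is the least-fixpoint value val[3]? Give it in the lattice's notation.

⊤

Worklist (9 pops):
  #1 pop 0: in=⊥ → 0 (was ⊥); enqueue []
  #2 pop 1: in=− → + (was ⊥); enqueue [0]
  #3 pop 2: in=⊤ → ⊤ (was ⊥); enqueue [1]
  #4 pop 3: in=⊤ → ⊤ (was −); enqueue []
  #5 pop 0: in=⊤ → 0 (no change)
  #6 pop 1: in=⊤ → ⊤ (was +); enqueue [0,2,3]
  #7 pop 0: in=⊤ → 0 (no change)
  #8 pop 2: in=⊤ → ⊤ (no change)
  #9 pop 3: in=⊤ → ⊤ (no change)

Fixpoint:
  val[0] = 0
  val[1] = ⊤
  val[2] = ⊤
  val[3] = ⊤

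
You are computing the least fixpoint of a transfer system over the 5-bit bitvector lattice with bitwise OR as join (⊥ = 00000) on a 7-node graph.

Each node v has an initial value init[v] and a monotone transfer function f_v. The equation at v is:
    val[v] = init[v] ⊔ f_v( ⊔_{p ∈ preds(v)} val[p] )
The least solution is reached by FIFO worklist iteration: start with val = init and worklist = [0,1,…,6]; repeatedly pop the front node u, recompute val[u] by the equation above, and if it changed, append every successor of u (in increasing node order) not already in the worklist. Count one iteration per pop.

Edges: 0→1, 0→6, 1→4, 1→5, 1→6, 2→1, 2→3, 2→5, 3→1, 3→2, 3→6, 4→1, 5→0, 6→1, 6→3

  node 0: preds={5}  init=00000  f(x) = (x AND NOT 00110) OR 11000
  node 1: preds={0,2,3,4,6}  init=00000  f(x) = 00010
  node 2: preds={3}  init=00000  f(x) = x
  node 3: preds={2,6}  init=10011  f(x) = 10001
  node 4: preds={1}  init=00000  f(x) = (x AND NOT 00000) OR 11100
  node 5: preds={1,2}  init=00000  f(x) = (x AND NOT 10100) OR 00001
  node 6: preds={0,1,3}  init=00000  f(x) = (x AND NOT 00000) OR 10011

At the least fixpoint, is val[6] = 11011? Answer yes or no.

Trace (12 dequeues):
  [1] u=0 | in 00000 | out 11000 | prev 00000 | push {}
  [2] u=1 | in 11011 | out 00010 | prev 00000 | push {}
  [3] u=2 | in 10011 | out 10011 | prev 00000 | push {1}
  [4] u=3 | in 10011 | out 10011 | ==
  [5] u=4 | in 00010 | out 11110 | prev 00000 | push {}
  [6] u=5 | in 10011 | out 00011 | prev 00000 | push {0}
  [7] u=6 | in 11011 | out 11011 | prev 00000 | push {3}
  [8] u=1 | in 11111 | out 00010 | ==
  [9] u=0 | in 00011 | out 11001 | prev 11000 | push {1,6}
  [10] u=3 | in 11011 | out 10011 | ==
  [11] u=1 | in 11111 | out 00010 | ==
  [12] u=6 | in 11011 | out 11011 | ==

Converged values:
  [0] 11001
  [1] 00010
  [2] 10011
  [3] 10011
  [4] 11110
  [5] 00011
  [6] 11011

yes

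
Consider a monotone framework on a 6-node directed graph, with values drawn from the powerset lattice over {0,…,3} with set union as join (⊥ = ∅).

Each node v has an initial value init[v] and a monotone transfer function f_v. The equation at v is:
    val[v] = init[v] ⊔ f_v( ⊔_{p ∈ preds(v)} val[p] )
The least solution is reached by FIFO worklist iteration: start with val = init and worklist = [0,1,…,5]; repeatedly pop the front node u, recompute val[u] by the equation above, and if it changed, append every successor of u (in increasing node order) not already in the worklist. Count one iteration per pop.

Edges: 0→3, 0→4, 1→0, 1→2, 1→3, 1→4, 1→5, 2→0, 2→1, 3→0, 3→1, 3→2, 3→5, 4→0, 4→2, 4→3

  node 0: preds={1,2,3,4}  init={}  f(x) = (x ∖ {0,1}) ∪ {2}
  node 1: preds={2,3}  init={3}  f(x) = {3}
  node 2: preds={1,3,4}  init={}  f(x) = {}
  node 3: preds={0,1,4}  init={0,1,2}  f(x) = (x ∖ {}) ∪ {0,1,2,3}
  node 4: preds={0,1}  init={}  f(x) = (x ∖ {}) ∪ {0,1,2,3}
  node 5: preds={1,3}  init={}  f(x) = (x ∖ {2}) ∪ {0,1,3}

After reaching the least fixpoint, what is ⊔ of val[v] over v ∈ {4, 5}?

Iteration log — 10 steps:
  step 1. node 0  ⊔preds={0,1,2,3}  new={2,3}  old={}  +wl: 
  step 2. node 1  ⊔preds={0,1,2}  new={3}  stable
  step 3. node 2  ⊔preds={0,1,2,3}  new={}  stable
  step 4. node 3  ⊔preds={2,3}  new={0,1,2,3}  old={0,1,2}  +wl: 0,1,2
  step 5. node 4  ⊔preds={2,3}  new={0,1,2,3}  old={}  +wl: 3
  step 6. node 5  ⊔preds={0,1,2,3}  new={0,1,3}  old={}  +wl: 
  step 7. node 0  ⊔preds={0,1,2,3}  new={2,3}  stable
  step 8. node 1  ⊔preds={0,1,2,3}  new={3}  stable
  step 9. node 2  ⊔preds={0,1,2,3}  new={}  stable
  step 10. node 3  ⊔preds={0,1,2,3}  new={0,1,2,3}  stable

Least fixpoint reached:
  node 0: {2,3}
  node 1: {3}
  node 2: {}
  node 3: {0,1,2,3}
  node 4: {0,1,2,3}
  node 5: {0,1,3}

{0,1,2,3}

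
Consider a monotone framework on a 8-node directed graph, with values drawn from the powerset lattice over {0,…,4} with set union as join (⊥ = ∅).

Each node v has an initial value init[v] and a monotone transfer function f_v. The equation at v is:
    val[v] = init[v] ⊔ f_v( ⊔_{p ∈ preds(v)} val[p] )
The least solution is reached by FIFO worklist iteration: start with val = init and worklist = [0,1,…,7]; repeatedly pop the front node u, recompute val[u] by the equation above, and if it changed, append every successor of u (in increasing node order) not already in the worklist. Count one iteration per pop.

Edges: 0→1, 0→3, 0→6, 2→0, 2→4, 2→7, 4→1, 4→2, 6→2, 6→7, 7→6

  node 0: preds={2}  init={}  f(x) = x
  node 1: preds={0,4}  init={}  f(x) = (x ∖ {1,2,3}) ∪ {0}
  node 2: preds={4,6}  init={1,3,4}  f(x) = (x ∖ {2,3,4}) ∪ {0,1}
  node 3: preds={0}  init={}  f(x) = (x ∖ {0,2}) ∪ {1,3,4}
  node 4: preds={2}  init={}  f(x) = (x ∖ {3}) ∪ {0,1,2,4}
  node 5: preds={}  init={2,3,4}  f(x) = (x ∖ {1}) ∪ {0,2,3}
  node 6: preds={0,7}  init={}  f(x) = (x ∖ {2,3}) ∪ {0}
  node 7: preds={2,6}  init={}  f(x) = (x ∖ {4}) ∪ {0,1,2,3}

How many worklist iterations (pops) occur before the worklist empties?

13

Worklist (13 pops):
  #1 pop 0: in={1,3,4} → {1,3,4} (was {}); enqueue []
  #2 pop 1: in={1,3,4} → {0,4} (was {}); enqueue []
  #3 pop 2: in={} → {0,1,3,4} (was {1,3,4}); enqueue [0]
  #4 pop 3: in={1,3,4} → {1,3,4} (was {}); enqueue []
  #5 pop 4: in={0,1,3,4} → {0,1,2,4} (was {}); enqueue [1,2]
  #6 pop 5: in={} → {0,2,3,4} (was {2,3,4}); enqueue []
  #7 pop 6: in={1,3,4} → {0,1,4} (was {}); enqueue []
  #8 pop 7: in={0,1,3,4} → {0,1,2,3} (was {}); enqueue [6]
  #9 pop 0: in={0,1,3,4} → {0,1,3,4} (was {1,3,4}); enqueue [3]
  #10 pop 1: in={0,1,2,3,4} → {0,4} (no change)
  #11 pop 2: in={0,1,2,4} → {0,1,3,4} (no change)
  #12 pop 6: in={0,1,2,3,4} → {0,1,4} (no change)
  #13 pop 3: in={0,1,3,4} → {1,3,4} (no change)

Fixpoint:
  val[0] = {0,1,3,4}
  val[1] = {0,4}
  val[2] = {0,1,3,4}
  val[3] = {1,3,4}
  val[4] = {0,1,2,4}
  val[5] = {0,2,3,4}
  val[6] = {0,1,4}
  val[7] = {0,1,2,3}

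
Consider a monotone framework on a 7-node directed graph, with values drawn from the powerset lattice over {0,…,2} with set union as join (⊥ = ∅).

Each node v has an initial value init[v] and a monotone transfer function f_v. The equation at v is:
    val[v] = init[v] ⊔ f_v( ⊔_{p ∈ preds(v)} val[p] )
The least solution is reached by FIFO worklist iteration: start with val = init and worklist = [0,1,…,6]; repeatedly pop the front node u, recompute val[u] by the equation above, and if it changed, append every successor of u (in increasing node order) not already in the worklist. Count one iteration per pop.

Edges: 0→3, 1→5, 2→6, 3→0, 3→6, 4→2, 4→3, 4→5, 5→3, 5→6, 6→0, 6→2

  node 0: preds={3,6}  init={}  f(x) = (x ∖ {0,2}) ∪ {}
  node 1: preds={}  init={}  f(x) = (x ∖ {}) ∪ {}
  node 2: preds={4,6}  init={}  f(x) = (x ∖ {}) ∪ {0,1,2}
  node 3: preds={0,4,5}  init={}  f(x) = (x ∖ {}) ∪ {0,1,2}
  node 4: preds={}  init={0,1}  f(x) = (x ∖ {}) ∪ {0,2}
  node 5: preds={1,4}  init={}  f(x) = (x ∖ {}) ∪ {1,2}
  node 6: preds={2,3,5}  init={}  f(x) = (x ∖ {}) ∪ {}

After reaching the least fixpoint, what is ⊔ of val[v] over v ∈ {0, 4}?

Worklist (10 pops):
  #1 pop 0: in={} → {} (no change)
  #2 pop 1: in={} → {} (no change)
  #3 pop 2: in={0,1} → {0,1,2} (was {}); enqueue []
  #4 pop 3: in={0,1} → {0,1,2} (was {}); enqueue [0]
  #5 pop 4: in={} → {0,1,2} (was {0,1}); enqueue [2,3]
  #6 pop 5: in={0,1,2} → {0,1,2} (was {}); enqueue []
  #7 pop 6: in={0,1,2} → {0,1,2} (was {}); enqueue []
  #8 pop 0: in={0,1,2} → {1} (was {}); enqueue []
  #9 pop 2: in={0,1,2} → {0,1,2} (no change)
  #10 pop 3: in={0,1,2} → {0,1,2} (no change)

Fixpoint:
  val[0] = {1}
  val[1] = {}
  val[2] = {0,1,2}
  val[3] = {0,1,2}
  val[4] = {0,1,2}
  val[5] = {0,1,2}
  val[6] = {0,1,2}

{0,1,2}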